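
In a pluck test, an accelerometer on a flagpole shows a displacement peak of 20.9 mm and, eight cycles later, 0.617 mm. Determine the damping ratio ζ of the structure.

0.0699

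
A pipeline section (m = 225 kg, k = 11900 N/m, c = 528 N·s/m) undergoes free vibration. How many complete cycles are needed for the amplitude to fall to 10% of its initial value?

3 cycles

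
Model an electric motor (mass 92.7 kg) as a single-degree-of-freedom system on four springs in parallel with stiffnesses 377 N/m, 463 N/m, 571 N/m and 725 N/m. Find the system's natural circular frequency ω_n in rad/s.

4.80 rad/s

Parallel springs add: k_eq = 377 + 463 + 571 + 725 = 2136 N/m.
ω_n = √(k_eq/m) = √(2136/92.7) = √23.04 = 4.800 rad/s.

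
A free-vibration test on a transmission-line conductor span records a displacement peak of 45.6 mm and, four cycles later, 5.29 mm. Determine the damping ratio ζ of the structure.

Logarithmic decrement δ = (1/n)·ln(x₀/x_n) = (1/4)·ln(45.6/5.29) = (1/4)·ln(8.620) = 0.5385.
ζ = δ/√(4π² + δ²) = 0.5385/√(39.48 + 0.290) = 0.5385/6.306 = 0.08540.

0.0854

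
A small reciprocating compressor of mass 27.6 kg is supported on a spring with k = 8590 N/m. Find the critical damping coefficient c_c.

974 N·s/m

c_c = 2√(k·m) = 2√(8590 × 27.6) = 2 × 486.9 = 973.8 N·s/m.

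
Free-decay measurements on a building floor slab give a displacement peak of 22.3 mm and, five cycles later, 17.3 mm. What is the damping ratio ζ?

0.00808

Logarithmic decrement δ = (1/n)·ln(x₀/x_n) = (1/5)·ln(22.3/17.3) = (1/5)·ln(1.289) = 0.05078.
ζ = δ/√(4π² + δ²) = 0.05078/√(39.48 + 0.00258) = 0.05078/6.283 = 0.008081.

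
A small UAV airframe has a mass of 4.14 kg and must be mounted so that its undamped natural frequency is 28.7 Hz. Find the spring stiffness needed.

135000 N/m

ω_n = 2πf_n = 2π × 28.7 = 180.3 rad/s.
k = m·ω_n² = 4.14 × 180.3² = 4.14 × 32520 = 134600 N/m.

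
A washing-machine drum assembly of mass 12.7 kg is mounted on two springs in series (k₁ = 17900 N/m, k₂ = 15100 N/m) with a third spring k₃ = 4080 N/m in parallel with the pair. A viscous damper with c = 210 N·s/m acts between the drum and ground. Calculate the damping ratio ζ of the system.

Series pair: k_s = k₁k₂/(k₁+k₂) = (17900)(15100)/(17900 + 15100) = 8191 N/m. In parallel with k₃: k_eq = 8191 + 4080 = 12270 N/m.
ω_n = √(k_eq/m) = √(12270/12.7) = 31.08 rad/s.
Critical damping c_c = 2√(k_eq·m) = 2√(12270 × 12.7) = 789.5 N·s/m, so ζ = c/c_c = 210/789.5 = 0.2660.

0.266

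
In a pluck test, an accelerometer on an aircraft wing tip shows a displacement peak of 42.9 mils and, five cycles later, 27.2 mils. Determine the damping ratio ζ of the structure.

0.0145

Logarithmic decrement δ = (1/n)·ln(x₀/x_n) = (1/5)·ln(42.9/27.2) = (1/5)·ln(1.577) = 0.09113.
ζ = δ/√(4π² + δ²) = 0.09113/√(39.48 + 0.00830) = 0.09113/6.284 = 0.01450.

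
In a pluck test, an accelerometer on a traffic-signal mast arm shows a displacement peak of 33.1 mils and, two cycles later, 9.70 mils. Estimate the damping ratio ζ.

Logarithmic decrement δ = (1/n)·ln(x₀/x_n) = (1/2)·ln(33.1/9.70) = (1/2)·ln(3.412) = 0.6137.
ζ = δ/√(4π² + δ²) = 0.6137/√(39.48 + 0.377) = 0.6137/6.313 = 0.09721.

0.0972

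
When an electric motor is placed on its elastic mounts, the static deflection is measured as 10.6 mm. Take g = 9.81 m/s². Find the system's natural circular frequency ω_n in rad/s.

30.4 rad/s

ω_n = √(g/δ_st) = √(9.81/0.0106) = √925.5 = 30.42 rad/s.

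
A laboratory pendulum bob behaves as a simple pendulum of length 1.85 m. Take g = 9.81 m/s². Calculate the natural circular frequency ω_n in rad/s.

For a simple pendulum ω_n = √(g/L) = √(9.81/1.85) = √5.303 = 2.303 rad/s.

2.30 rad/s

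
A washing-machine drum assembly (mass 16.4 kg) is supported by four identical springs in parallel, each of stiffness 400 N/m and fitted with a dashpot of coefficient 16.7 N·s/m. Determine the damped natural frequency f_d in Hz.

1.57 Hz

Parallel springs add: k_eq = 4 × 400 = 1600 N/m.
ω_n = √(k_eq/m) = √(1600/16.4) = 9.877 rad/s.
Critical damping c_c = 2√(k_eq·m) = 2√(1600 × 16.4) = 324.0 N·s/m, so ζ = c/c_c = 16.7/324.0 = 0.05155.
ω_d = ω_n√(1 − ζ²) = 9.877 × √(1 − 0.00266) = 9.864 rad/s.
f_d = ω_d/(2π) = 1.570 Hz.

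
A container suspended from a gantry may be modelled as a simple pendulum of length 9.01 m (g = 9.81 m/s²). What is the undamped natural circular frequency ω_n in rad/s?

For a simple pendulum ω_n = √(g/L) = √(9.81/9.01) = √1.089 = 1.043 rad/s.

1.04 rad/s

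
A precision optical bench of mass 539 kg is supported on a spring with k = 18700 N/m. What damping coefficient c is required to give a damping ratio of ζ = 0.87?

5520 N·s/m

c_c = 2√(k·m) = 2√(18700 × 539) = 6350 N·s/m.
c = ζ·c_c = 0.87 × 6350 = 5524 N·s/m.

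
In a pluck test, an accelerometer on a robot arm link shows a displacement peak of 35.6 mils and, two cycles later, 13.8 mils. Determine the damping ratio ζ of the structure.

Logarithmic decrement δ = (1/n)·ln(x₀/x_n) = (1/2)·ln(35.6/13.8) = (1/2)·ln(2.580) = 0.4738.
ζ = δ/√(4π² + δ²) = 0.4738/√(39.48 + 0.225) = 0.4738/6.301 = 0.07520.

0.0752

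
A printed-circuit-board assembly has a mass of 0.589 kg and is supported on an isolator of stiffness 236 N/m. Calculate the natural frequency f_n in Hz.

3.19 Hz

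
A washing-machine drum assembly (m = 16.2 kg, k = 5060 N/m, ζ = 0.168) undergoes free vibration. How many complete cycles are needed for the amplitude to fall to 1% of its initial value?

5 cycles

Logarithmic decrement δ = 2πζ/√(1 − ζ²) = 2π × 0.1680/√(1 − 0.0282) = 1.071.
x_n/x₀ = e^(−nδ) ≤ 0.01; take ln: n ≥ ln(1/0.01)/δ = 4.605/1.071 = 4.301.
So 5 complete cycles are required.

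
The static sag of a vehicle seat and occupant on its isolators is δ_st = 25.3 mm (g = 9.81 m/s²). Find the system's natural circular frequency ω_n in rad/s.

19.7 rad/s

ω_n = √(g/δ_st) = √(9.81/0.0253) = √387.7 = 19.69 rad/s.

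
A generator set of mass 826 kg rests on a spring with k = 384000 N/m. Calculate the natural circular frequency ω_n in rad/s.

21.6 rad/s

ω_n = √(k/m) = √(384000/826) = √464.9 = 21.56 rad/s.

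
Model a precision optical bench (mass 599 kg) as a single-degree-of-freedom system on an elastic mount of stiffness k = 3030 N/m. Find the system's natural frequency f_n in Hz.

0.358 Hz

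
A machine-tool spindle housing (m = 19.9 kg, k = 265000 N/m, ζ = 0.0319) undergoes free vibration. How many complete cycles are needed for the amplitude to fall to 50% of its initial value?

4 cycles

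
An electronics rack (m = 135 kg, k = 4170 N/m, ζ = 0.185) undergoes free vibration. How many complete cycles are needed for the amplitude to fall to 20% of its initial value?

2 cycles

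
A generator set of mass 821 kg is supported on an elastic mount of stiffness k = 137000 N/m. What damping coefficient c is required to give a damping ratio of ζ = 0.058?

1230 N·s/m

c_c = 2√(k·m) = 2√(137000 × 821) = 21210 N·s/m.
c = ζ·c_c = 0.058 × 21210 = 1230 N·s/m.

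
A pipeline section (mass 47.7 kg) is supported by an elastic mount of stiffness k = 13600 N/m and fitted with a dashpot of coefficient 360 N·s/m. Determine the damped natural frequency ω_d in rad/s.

16.5 rad/s

ω_n = √(k/m) = √(13600/47.7) = 16.89 rad/s.
Critical damping c_c = 2√(k·m) = 2√(13600 × 47.7) = 1611 N·s/m, so ζ = c/c_c = 360/1611 = 0.2235.
ω_d = ω_n√(1 − ζ²) = 16.89 × √(1 − 0.0499) = 16.46 rad/s.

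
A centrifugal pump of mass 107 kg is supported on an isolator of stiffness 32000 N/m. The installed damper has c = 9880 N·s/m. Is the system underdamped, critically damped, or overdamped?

overdamped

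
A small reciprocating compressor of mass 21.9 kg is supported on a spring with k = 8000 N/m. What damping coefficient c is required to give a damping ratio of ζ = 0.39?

c_c = 2√(k·m) = 2√(8000 × 21.9) = 837.1 N·s/m.
c = ζ·c_c = 0.39 × 837.1 = 326.5 N·s/m.

326 N·s/m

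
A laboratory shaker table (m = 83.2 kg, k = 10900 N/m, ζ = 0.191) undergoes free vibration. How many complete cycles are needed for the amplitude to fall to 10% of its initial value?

Logarithmic decrement δ = 2πζ/√(1 − ζ²) = 2π × 0.1910/√(1 − 0.0365) = 1.223.
x_n/x₀ = e^(−nδ) ≤ 0.1; take ln: n ≥ ln(1/0.1)/δ = 2.303/1.223 = 1.883.
So 2 complete cycles are required.

2 cycles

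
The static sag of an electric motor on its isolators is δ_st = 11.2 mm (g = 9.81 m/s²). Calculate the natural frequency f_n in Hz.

4.71 Hz

ω_n = √(g/δ_st) = √(9.81/0.0112) = √875.9 = 29.60 rad/s.
f_n = ω_n/(2π) = 29.60/6.283 = 4.710 Hz.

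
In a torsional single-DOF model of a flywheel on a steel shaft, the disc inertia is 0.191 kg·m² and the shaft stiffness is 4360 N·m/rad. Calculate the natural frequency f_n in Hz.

ω_n = √(k_t/J) = √(4360/0.191) = √22830 = 151.1 rad/s.
f_n = ω_n/(2π) = 151.1/6.283 = 24.05 Hz.

24.0 Hz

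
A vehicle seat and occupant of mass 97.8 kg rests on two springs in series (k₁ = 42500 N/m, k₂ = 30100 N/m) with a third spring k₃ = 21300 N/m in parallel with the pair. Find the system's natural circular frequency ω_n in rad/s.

Series pair: k_s = k₁k₂/(k₁+k₂) = (42500)(30100)/(42500 + 30100) = 17620 N/m. In parallel with k₃: k_eq = 17620 + 21300 = 38920 N/m.
ω_n = √(k_eq/m) = √(38920/97.8) = √398.0 = 19.95 rad/s.

19.9 rad/s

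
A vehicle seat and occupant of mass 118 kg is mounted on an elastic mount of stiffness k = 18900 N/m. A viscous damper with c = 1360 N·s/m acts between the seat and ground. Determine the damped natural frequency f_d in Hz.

ω_n = √(k/m) = √(18900/118) = 12.66 rad/s.
Critical damping c_c = 2√(k·m) = 2√(18900 × 118) = 2987 N·s/m, so ζ = c/c_c = 1360/2987 = 0.4553.
ω_d = ω_n√(1 − ζ²) = 12.66 × √(1 − 0.207) = 11.27 rad/s.
f_d = ω_d/(2π) = 1.793 Hz.

1.79 Hz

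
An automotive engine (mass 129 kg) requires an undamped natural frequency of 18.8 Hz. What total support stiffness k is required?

1800000 N/m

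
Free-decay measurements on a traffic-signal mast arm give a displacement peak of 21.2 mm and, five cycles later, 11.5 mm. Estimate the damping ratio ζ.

0.0195

Logarithmic decrement δ = (1/n)·ln(x₀/x_n) = (1/5)·ln(21.2/11.5) = (1/5)·ln(1.843) = 0.1223.
ζ = δ/√(4π² + δ²) = 0.1223/√(39.48 + 0.0150) = 0.1223/6.284 = 0.01947.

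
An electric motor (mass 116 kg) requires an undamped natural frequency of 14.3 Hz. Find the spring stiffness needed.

ω_n = 2πf_n = 2π × 14.3 = 89.85 rad/s.
k = m·ω_n² = 116 × 89.85² = 116 × 8073 = 936500 N/m.

936000 N/m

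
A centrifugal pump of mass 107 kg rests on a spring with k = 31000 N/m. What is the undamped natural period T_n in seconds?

ω_n = √(k/m) = √(31000/107) = √289.7 = 17.02 rad/s.
T_n = 2π/ω_n = 6.283/17.02 = 0.3691 s.

0.369 s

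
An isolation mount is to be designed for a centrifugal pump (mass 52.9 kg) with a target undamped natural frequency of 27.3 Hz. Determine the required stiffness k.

1560000 N/m

ω_n = 2πf_n = 2π × 27.3 = 171.5 rad/s.
k = m·ω_n² = 52.9 × 171.5² = 52.9 × 29420 = 1556000 N/m.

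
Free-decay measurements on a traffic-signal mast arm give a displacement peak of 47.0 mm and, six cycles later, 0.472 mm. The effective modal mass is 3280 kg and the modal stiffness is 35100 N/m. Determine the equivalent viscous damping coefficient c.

Logarithmic decrement δ = (1/n)·ln(x₀/x_n) = (1/6)·ln(47.0/0.472) = (1/6)·ln(99.58) = 0.7668.
ζ = δ/√(4π² + δ²) = 0.7668/√(39.48 + 0.588) = 0.7668/6.330 = 0.1211.
c = ζ · 2√(km) = 0.1211 × 2√(35100 × 3280) = 0.1211 × 21460 = 2600 N·s/m.

2600 N·s/m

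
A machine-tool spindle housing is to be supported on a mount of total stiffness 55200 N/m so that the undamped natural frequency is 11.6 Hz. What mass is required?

10.4 kg

ω_n = 2πf_n = 2π × 11.6 = 72.88 rad/s.
m = k/ω_n² = 55200/72.88² = 55200/5312 = 10.39 kg.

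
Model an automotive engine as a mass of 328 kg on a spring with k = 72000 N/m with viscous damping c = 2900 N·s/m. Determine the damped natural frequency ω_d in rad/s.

ω_n = √(k/m) = √(72000/328) = 14.82 rad/s.
Critical damping c_c = 2√(k·m) = 2√(72000 × 328) = 9719 N·s/m, so ζ = c/c_c = 2900/9719 = 0.2984.
ω_d = ω_n√(1 − ζ²) = 14.82 × √(1 − 0.0890) = 14.14 rad/s.

14.1 rad/s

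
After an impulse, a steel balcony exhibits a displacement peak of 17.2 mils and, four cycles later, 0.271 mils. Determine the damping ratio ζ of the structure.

Logarithmic decrement δ = (1/n)·ln(x₀/x_n) = (1/4)·ln(17.2/0.271) = (1/4)·ln(63.47) = 1.038.
ζ = δ/√(4π² + δ²) = 1.038/√(39.48 + 1.08) = 1.038/6.368 = 0.1629.

0.163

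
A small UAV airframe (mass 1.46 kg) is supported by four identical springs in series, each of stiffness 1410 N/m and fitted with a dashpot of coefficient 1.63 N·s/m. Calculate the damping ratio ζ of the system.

Series springs: 1/k_eq = 4/1410, so k_eq = 1410/4 = 352.5 N/m.
ω_n = √(k_eq/m) = √(352.5/1.46) = 15.54 rad/s.
Critical damping c_c = 2√(k_eq·m) = 2√(352.5 × 1.46) = 45.37 N·s/m, so ζ = c/c_c = 1.63/45.37 = 0.03593.

0.0359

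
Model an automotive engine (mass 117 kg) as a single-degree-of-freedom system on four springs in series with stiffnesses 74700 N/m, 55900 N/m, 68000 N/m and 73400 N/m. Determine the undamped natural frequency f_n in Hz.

1.91 Hz

Series springs: 1/k_eq = 1/74700 + 1/55900 + 1/68000 + 1/73400 = 5.961×10^-5, so k_eq = 16780 N/m.
ω_n = √(k_eq/m) = √(16780/117) = √143.4 = 11.97 rad/s.
f_n = ω_n/(2π) = 11.97/6.283 = 1.906 Hz.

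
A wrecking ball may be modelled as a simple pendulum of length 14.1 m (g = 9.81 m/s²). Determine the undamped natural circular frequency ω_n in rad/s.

For a simple pendulum ω_n = √(g/L) = √(9.81/14.1) = √0.6957 = 0.8341 rad/s.

0.834 rad/s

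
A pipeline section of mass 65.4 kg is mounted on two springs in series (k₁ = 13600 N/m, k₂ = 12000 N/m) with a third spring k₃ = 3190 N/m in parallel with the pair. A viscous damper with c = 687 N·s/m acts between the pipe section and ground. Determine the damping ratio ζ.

Series pair: k_s = k₁k₂/(k₁+k₂) = (13600)(12000)/(13600 + 12000) = 6375 N/m. In parallel with k₃: k_eq = 6375 + 3190 = 9565 N/m.
ω_n = √(k_eq/m) = √(9565/65.4) = 12.09 rad/s.
Critical damping c_c = 2√(k_eq·m) = 2√(9565 × 65.4) = 1582 N·s/m, so ζ = c/c_c = 687/1582 = 0.4343.

0.434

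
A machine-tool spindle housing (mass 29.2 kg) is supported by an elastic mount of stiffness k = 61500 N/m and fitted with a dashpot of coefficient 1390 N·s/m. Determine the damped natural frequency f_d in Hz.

6.24 Hz

ω_n = √(k/m) = √(61500/29.2) = 45.89 rad/s.
Critical damping c_c = 2√(k·m) = 2√(61500 × 29.2) = 2680 N·s/m, so ζ = c/c_c = 1390/2680 = 0.5186.
ω_d = ω_n√(1 − ζ²) = 45.89 × √(1 − 0.269) = 39.24 rad/s.
f_d = ω_d/(2π) = 6.245 Hz.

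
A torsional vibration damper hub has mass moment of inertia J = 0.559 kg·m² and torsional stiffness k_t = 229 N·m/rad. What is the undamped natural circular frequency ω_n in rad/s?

20.2 rad/s

ω_n = √(k_t/J) = √(229/0.559) = √409.7 = 20.24 rad/s.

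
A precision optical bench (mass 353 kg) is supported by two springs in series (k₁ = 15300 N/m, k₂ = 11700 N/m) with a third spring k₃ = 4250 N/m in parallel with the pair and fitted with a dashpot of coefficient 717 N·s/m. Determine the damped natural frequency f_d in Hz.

0.869 Hz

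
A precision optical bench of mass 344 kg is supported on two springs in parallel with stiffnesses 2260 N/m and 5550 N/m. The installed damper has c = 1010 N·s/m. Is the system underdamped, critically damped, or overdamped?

Parallel springs add: k_eq = 2260 + 5550 = 7810 N/m.
c_c = 2√(k_eq·m) = 3278 N·s/m; ζ = c/c_c = 1010/3278 = 0.308.
Since ζ < 1 the system is underdamped.

underdamped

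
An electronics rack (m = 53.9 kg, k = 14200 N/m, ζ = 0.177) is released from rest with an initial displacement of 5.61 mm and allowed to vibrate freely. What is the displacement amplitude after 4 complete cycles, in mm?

Logarithmic decrement δ = 2πζ/√(1 − ζ²) = 2π × 0.1770/√(1 − 0.0313) = 1.130.
After n cycles, x_n/x₀ = e^(−nδ), so x_4 = 5.61 × e^(−4 × 1.130) = 5.61 × 0.01089 = 0.06110 mm.

0.0611 mm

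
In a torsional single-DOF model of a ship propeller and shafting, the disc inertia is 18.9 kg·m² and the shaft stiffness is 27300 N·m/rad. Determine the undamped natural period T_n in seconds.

0.165 s

ω_n = √(k_t/J) = √(27300/18.9) = √1444 = 38.01 rad/s.
T_n = 2π/ω_n = 6.283/38.01 = 0.1653 s.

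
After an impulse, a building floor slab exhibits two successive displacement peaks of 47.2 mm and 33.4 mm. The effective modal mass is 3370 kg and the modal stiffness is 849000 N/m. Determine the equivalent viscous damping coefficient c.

5880 N·s/m

Logarithmic decrement δ = (1/n)·ln(x₀/x_n) = (1/1)·ln(47.2/33.4) = (1/1)·ln(1.413) = 0.3458.
ζ = δ/√(4π² + δ²) = 0.3458/√(39.48 + 0.120) = 0.3458/6.293 = 0.05496.
c = ζ · 2√(km) = 0.05496 × 2√(849000 × 3370) = 0.05496 × 107000 = 5879 N·s/m.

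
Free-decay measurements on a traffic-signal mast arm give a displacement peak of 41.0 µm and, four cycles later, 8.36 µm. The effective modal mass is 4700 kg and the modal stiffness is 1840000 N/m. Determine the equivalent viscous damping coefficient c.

11700 N·s/m

Logarithmic decrement δ = (1/n)·ln(x₀/x_n) = (1/4)·ln(41.0/8.36) = (1/4)·ln(4.904) = 0.3975.
ζ = δ/√(4π² + δ²) = 0.3975/√(39.48 + 0.158) = 0.3975/6.296 = 0.06314.
c = ζ · 2√(km) = 0.06314 × 2√(1840000 × 4700) = 0.06314 × 186000 = 11740 N·s/m.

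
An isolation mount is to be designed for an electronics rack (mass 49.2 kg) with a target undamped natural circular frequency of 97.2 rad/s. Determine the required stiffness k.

k = m·ω_n² = 49.2 × 97.20² = 49.2 × 9448 = 464800 N/m.

465000 N/m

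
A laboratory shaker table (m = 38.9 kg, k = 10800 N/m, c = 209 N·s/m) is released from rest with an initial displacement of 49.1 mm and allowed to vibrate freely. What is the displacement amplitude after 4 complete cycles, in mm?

ζ = c/(2√(km)) = 209/(2√(10800 × 38.9)) = 209/1296 = 0.1612.
Logarithmic decrement δ = 2πζ/√(1 − ζ²) = 2π × 0.1612/√(1 − 0.0260) = 1.026.
After n cycles, x_n/x₀ = e^(−nδ), so x_4 = 49.1 × e^(−4 × 1.026) = 49.1 × 0.01648 = 0.8091 mm.

0.809 mm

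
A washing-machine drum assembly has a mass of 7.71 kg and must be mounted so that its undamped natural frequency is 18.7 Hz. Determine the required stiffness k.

106000 N/m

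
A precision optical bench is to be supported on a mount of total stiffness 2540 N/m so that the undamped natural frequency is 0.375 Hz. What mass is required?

ω_n = 2πf_n = 2π × 0.375 = 2.356 rad/s.
m = k/ω_n² = 2540/2.356² = 2540/5.552 = 457.5 kg.

458 kg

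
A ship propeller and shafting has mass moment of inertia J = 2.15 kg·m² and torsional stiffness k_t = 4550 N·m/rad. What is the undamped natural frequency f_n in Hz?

7.32 Hz

ω_n = √(k_t/J) = √(4550/2.15) = √2116 = 46.00 rad/s.
f_n = ω_n/(2π) = 46.00/6.283 = 7.322 Hz.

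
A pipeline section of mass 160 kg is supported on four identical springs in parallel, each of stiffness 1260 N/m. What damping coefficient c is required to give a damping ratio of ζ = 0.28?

503 N·s/m

Parallel springs add: k_eq = 4 × 1260 = 5040 N/m.
c_c = 2√(k_eq·m) = 2√(5040 × 160) = 1796 N·s/m.
c = ζ·c_c = 0.28 × 1796 = 502.9 N·s/m.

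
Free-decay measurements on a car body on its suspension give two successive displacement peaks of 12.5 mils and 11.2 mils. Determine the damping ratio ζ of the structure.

0.0175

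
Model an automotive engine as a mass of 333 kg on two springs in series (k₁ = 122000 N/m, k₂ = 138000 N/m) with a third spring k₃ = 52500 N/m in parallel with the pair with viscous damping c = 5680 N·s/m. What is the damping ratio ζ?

Series pair: k_s = k₁k₂/(k₁+k₂) = (122000)(138000)/(122000 + 138000) = 64750 N/m. In parallel with k₃: k_eq = 64750 + 52500 = 117300 N/m.
ω_n = √(k_eq/m) = √(117300/333) = 18.76 rad/s.
Critical damping c_c = 2√(k_eq·m) = 2√(117300 × 333) = 12500 N·s/m, so ζ = c/c_c = 5680/12500 = 0.4545.

0.454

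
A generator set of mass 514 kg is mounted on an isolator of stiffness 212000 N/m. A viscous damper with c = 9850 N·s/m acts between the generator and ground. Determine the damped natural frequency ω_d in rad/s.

17.9 rad/s

ω_n = √(k/m) = √(212000/514) = 20.31 rad/s.
Critical damping c_c = 2√(k·m) = 2√(212000 × 514) = 20880 N·s/m, so ζ = c/c_c = 9850/20880 = 0.4718.
ω_d = ω_n√(1 − ζ²) = 20.31 × √(1 − 0.223) = 17.91 rad/s.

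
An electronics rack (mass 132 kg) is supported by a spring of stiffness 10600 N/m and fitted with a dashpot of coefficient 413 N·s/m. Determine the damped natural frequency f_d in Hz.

1.40 Hz

ω_n = √(k/m) = √(10600/132) = 8.961 rad/s.
Critical damping c_c = 2√(k·m) = 2√(10600 × 132) = 2366 N·s/m, so ζ = c/c_c = 413/2366 = 0.1746.
ω_d = ω_n√(1 − ζ²) = 8.961 × √(1 − 0.0305) = 8.824 rad/s.
f_d = ω_d/(2π) = 1.404 Hz.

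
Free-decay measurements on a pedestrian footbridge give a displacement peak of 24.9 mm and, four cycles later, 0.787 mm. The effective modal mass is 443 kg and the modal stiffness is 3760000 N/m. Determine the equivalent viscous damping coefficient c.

11100 N·s/m

Logarithmic decrement δ = (1/n)·ln(x₀/x_n) = (1/4)·ln(24.9/0.787) = (1/4)·ln(31.64) = 0.8636.
ζ = δ/√(4π² + δ²) = 0.8636/√(39.48 + 0.746) = 0.8636/6.342 = 0.1362.
c = ζ · 2√(km) = 0.1362 × 2√(3760000 × 443) = 0.1362 × 81630 = 11110 N·s/m.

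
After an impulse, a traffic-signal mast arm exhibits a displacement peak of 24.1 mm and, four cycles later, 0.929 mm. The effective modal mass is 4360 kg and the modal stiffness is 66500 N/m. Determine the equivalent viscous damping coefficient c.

Logarithmic decrement δ = (1/n)·ln(x₀/x_n) = (1/4)·ln(24.1/0.929) = (1/4)·ln(25.94) = 0.8140.
ζ = δ/√(4π² + δ²) = 0.8140/√(39.48 + 0.663) = 0.8140/6.336 = 0.1285.
c = ζ · 2√(km) = 0.1285 × 2√(66500 × 4360) = 0.1285 × 34060 = 4375 N·s/m.

4380 N·s/m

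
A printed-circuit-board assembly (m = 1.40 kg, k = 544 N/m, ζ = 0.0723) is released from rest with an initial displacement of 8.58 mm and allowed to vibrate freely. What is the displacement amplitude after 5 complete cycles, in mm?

0.880 mm

Logarithmic decrement δ = 2πζ/√(1 − ζ²) = 2π × 0.07230/√(1 − 0.00523) = 0.4555.
After n cycles, x_n/x₀ = e^(−nδ), so x_5 = 8.58 × e^(−5 × 0.4555) = 8.58 × 0.1026 = 0.8799 mm.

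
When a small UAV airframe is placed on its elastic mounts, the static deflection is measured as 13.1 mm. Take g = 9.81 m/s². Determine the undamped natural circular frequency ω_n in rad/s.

27.4 rad/s

ω_n = √(g/δ_st) = √(9.81/0.0131) = √748.9 = 27.37 rad/s.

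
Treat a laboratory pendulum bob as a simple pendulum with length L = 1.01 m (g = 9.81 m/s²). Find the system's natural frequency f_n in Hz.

0.496 Hz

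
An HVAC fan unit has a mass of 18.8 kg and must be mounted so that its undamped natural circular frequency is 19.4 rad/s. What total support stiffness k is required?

k = m·ω_n² = 18.8 × 19.40² = 18.8 × 376.4 = 7076 N/m.

7080 N/m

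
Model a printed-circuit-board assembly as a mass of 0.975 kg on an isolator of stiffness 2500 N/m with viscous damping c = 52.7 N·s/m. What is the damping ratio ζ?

0.534

ω_n = √(k/m) = √(2500/0.975) = 50.64 rad/s.
Critical damping c_c = 2√(k·m) = 2√(2500 × 0.975) = 98.74 N·s/m, so ζ = c/c_c = 52.7/98.74 = 0.5337.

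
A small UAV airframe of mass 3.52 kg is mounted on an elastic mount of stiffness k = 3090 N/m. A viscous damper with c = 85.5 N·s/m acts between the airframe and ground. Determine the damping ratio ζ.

0.410

ω_n = √(k/m) = √(3090/3.52) = 29.63 rad/s.
Critical damping c_c = 2√(k·m) = 2√(3090 × 3.52) = 208.6 N·s/m, so ζ = c/c_c = 85.5/208.6 = 0.4099.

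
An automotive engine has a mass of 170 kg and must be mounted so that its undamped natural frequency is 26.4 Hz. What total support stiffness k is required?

ω_n = 2πf_n = 2π × 26.4 = 165.9 rad/s.
k = m·ω_n² = 170 × 165.9² = 170 × 27510 = 4678000 N/m.

4680000 N/m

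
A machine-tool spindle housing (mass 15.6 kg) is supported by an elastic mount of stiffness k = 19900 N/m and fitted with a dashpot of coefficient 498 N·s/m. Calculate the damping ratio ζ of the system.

0.447

ω_n = √(k/m) = √(19900/15.6) = 35.72 rad/s.
Critical damping c_c = 2√(k·m) = 2√(19900 × 15.6) = 1114 N·s/m, so ζ = c/c_c = 498/1114 = 0.4469.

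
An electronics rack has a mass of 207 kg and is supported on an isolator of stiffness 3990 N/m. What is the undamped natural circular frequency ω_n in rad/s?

ω_n = √(k/m) = √(3990/207) = √19.28 = 4.390 rad/s.

4.39 rad/s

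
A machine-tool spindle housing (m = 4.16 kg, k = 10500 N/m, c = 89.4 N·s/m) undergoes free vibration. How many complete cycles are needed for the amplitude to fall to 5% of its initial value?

ζ = c/(2√(km)) = 89.4/(2√(10500 × 4.16)) = 89.4/418.0 = 0.2139.
Logarithmic decrement δ = 2πζ/√(1 − ζ²) = 2π × 0.2139/√(1 − 0.0457) = 1.376.
x_n/x₀ = e^(−nδ) ≤ 0.05; take ln: n ≥ ln(1/0.05)/δ = 2.996/1.376 = 2.178.
So 3 complete cycles are required.

3 cycles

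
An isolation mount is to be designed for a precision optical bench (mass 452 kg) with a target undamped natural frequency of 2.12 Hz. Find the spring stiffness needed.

ω_n = 2πf_n = 2π × 2.12 = 13.32 rad/s.
k = m·ω_n² = 452 × 13.32² = 452 × 177.4 = 80200 N/m.

80200 N/m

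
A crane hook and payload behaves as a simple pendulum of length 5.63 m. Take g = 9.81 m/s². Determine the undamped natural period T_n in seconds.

For a simple pendulum ω_n = √(g/L) = √(9.81/5.63) = √1.742 = 1.320 rad/s.
T_n = 2π/ω_n = 6.283/1.320 = 4.760 s.

4.76 s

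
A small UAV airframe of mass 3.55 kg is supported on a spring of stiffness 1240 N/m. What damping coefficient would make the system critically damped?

c_c = 2√(k·m) = 2√(1240 × 3.55) = 2 × 66.35 = 132.7 N·s/m.

133 N·s/m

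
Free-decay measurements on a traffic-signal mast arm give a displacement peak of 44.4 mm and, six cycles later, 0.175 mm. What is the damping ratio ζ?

Logarithmic decrement δ = (1/n)·ln(x₀/x_n) = (1/6)·ln(44.4/0.175) = (1/6)·ln(253.7) = 0.9227.
ζ = δ/√(4π² + δ²) = 0.9227/√(39.48 + 0.851) = 0.9227/6.351 = 0.1453.

0.145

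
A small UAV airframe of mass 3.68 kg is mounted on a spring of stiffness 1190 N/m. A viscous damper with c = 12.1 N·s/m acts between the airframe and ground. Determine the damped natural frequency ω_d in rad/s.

17.9 rad/s

ω_n = √(k/m) = √(1190/3.68) = 17.98 rad/s.
Critical damping c_c = 2√(k·m) = 2√(1190 × 3.68) = 132.4 N·s/m, so ζ = c/c_c = 12.1/132.4 = 0.09142.
ω_d = ω_n√(1 − ζ²) = 17.98 × √(1 − 0.00836) = 17.91 rad/s.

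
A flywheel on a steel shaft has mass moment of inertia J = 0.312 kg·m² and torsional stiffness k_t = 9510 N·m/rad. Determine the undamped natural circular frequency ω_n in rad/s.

ω_n = √(k_t/J) = √(9510/0.312) = √30480 = 174.6 rad/s.

175 rad/s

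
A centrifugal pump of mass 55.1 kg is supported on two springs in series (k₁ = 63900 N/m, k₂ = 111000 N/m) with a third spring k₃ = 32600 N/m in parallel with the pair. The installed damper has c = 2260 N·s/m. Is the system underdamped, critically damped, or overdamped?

Series pair: k_s = k₁k₂/(k₁+k₂) = (63900)(111000)/(63900 + 111000) = 40550 N/m. In parallel with k₃: k_eq = 40550 + 32600 = 73150 N/m.
c_c = 2√(k_eq·m) = 4015 N·s/m; ζ = c/c_c = 2260/4015 = 0.563.
Since ζ < 1 the system is underdamped.

underdamped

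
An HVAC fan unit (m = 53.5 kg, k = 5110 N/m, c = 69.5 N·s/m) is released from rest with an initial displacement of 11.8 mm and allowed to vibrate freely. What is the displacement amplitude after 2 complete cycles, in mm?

ζ = c/(2√(km)) = 69.5/(2√(5110 × 53.5)) = 69.5/1046 = 0.06646.
Logarithmic decrement δ = 2πζ/√(1 − ζ²) = 2π × 0.06646/√(1 − 0.00442) = 0.4185.
After n cycles, x_n/x₀ = e^(−nδ), so x_2 = 11.8 × e^(−2 × 0.4185) = 11.8 × 0.4330 = 5.109 mm.

5.11 mm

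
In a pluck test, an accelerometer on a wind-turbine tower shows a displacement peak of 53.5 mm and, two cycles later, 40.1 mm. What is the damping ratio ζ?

0.0229

Logarithmic decrement δ = (1/n)·ln(x₀/x_n) = (1/2)·ln(53.5/40.1) = (1/2)·ln(1.334) = 0.1442.
ζ = δ/√(4π² + δ²) = 0.1442/√(39.48 + 0.0208) = 0.1442/6.285 = 0.02294.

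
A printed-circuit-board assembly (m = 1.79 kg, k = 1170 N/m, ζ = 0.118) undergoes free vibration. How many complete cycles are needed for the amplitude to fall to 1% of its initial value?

Logarithmic decrement δ = 2πζ/√(1 − ζ²) = 2π × 0.1180/√(1 − 0.0139) = 0.7466.
x_n/x₀ = e^(−nδ) ≤ 0.01; take ln: n ≥ ln(1/0.01)/δ = 4.605/0.7466 = 6.168.
So 7 complete cycles are required.

7 cycles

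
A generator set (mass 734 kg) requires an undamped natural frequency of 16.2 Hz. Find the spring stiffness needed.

7600000 N/m

ω_n = 2πf_n = 2π × 16.2 = 101.8 rad/s.
k = m·ω_n² = 734 × 101.8² = 734 × 10360 = 7605000 N/m.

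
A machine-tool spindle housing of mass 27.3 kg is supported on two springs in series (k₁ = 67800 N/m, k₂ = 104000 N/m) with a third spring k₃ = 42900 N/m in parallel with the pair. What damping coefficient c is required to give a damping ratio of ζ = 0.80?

2420 N·s/m

Series pair: k_s = k₁k₂/(k₁+k₂) = (67800)(104000)/(67800 + 104000) = 41040 N/m. In parallel with k₃: k_eq = 41040 + 42900 = 83940 N/m.
c_c = 2√(k_eq·m) = 2√(83940 × 27.3) = 3028 N·s/m.
c = ζ·c_c = 0.80 × 3028 = 2422 N·s/m.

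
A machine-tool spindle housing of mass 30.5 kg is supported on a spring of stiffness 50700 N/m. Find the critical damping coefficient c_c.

c_c = 2√(k·m) = 2√(50700 × 30.5) = 2 × 1244 = 2487 N·s/m.

2490 N·s/m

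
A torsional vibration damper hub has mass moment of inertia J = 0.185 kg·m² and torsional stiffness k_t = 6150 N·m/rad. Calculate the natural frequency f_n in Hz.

ω_n = √(k_t/J) = √(6150/0.185) = √33240 = 182.3 rad/s.
f_n = ω_n/(2π) = 182.3/6.283 = 29.02 Hz.

29.0 Hz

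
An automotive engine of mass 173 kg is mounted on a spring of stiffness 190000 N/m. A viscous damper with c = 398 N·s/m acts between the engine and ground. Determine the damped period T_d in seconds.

0.190 s

ω_n = √(k/m) = √(190000/173) = 33.14 rad/s.
Critical damping c_c = 2√(k·m) = 2√(190000 × 173) = 11470 N·s/m, so ζ = c/c_c = 398/11470 = 0.03471.
ω_d = ω_n√(1 − ζ²) = 33.14 × √(1 − 0.00120) = 33.12 rad/s.
T_d = 2π/ω_d = 0.1897 s.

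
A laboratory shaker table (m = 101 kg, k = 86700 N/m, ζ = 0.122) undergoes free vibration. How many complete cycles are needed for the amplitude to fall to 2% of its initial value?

6 cycles

Logarithmic decrement δ = 2πζ/√(1 − ζ²) = 2π × 0.1220/√(1 − 0.0149) = 0.7723.
x_n/x₀ = e^(−nδ) ≤ 0.02; take ln: n ≥ ln(1/0.02)/δ = 3.912/0.7723 = 5.065.
So 6 complete cycles are required.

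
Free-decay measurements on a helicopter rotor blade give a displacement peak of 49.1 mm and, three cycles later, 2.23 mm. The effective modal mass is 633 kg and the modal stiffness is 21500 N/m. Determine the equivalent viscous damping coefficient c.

1190 N·s/m

Logarithmic decrement δ = (1/n)·ln(x₀/x_n) = (1/3)·ln(49.1/2.23) = (1/3)·ln(22.02) = 1.031.
ζ = δ/√(4π² + δ²) = 1.031/√(39.48 + 1.06) = 1.031/6.367 = 0.1619.
c = ζ · 2√(km) = 0.1619 × 2√(21500 × 633) = 0.1619 × 7378 = 1194 N·s/m.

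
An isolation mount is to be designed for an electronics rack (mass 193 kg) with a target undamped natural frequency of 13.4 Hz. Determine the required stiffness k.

ω_n = 2πf_n = 2π × 13.4 = 84.19 rad/s.
k = m·ω_n² = 193 × 84.19² = 193 × 7089 = 1368000 N/m.

1370000 N/m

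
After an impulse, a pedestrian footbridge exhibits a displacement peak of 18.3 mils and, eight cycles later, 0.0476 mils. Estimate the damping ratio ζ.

Logarithmic decrement δ = (1/n)·ln(x₀/x_n) = (1/8)·ln(18.3/0.0476) = (1/8)·ln(384.5) = 0.7440.
ζ = δ/√(4π² + δ²) = 0.7440/√(39.48 + 0.554) = 0.7440/6.327 = 0.1176.

0.118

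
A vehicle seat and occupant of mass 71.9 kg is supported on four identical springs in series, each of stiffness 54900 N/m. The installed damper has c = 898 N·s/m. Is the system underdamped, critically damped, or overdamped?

Series springs: 1/k_eq = 4/54900, so k_eq = 54900/4 = 13720 N/m.
c_c = 2√(k_eq·m) = 1987 N·s/m; ζ = c/c_c = 898/1987 = 0.452.
Since ζ < 1 the system is underdamped.

underdamped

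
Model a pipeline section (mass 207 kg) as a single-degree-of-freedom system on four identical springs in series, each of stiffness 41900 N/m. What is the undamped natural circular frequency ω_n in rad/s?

Series springs: 1/k_eq = 4/41900, so k_eq = 41900/4 = 10480 N/m.
ω_n = √(k_eq/m) = √(10480/207) = √50.60 = 7.114 rad/s.

7.11 rad/s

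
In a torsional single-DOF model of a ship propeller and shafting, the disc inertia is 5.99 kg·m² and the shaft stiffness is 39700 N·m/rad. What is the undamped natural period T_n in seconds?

0.0772 s

ω_n = √(k_t/J) = √(39700/5.99) = √6628 = 81.41 rad/s.
T_n = 2π/ω_n = 6.283/81.41 = 0.07718 s.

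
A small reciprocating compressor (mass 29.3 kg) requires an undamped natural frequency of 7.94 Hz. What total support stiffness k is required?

ω_n = 2πf_n = 2π × 7.94 = 49.89 rad/s.
k = m·ω_n² = 29.3 × 49.89² = 29.3 × 2489 = 72920 N/m.

72900 N/m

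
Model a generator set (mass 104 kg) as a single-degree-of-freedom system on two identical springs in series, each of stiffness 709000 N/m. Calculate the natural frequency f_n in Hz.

9.29 Hz

Series springs: 1/k_eq = 2/709000, so k_eq = 709000/2 = 354500 N/m.
ω_n = √(k_eq/m) = √(354500/104) = √3409 = 58.38 rad/s.
f_n = ω_n/(2π) = 58.38/6.283 = 9.292 Hz.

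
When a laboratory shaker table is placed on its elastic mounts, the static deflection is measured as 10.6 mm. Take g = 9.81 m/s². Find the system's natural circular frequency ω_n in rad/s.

ω_n = √(g/δ_st) = √(9.81/0.0106) = √925.5 = 30.42 rad/s.

30.4 rad/s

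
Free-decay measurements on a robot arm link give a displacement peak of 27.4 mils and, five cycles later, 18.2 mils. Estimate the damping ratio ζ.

Logarithmic decrement δ = (1/n)·ln(x₀/x_n) = (1/5)·ln(27.4/18.2) = (1/5)·ln(1.505) = 0.08182.
ζ = δ/√(4π² + δ²) = 0.08182/√(39.48 + 0.00670) = 0.08182/6.284 = 0.01302.

0.0130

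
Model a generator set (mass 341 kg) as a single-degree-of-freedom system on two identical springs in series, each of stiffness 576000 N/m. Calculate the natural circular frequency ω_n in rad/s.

29.1 rad/s

Series springs: 1/k_eq = 2/576000, so k_eq = 576000/2 = 288000 N/m.
ω_n = √(k_eq/m) = √(288000/341) = √844.6 = 29.06 rad/s.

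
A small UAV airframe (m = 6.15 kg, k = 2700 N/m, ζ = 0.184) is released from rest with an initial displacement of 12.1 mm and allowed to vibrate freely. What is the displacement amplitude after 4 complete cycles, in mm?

0.110 mm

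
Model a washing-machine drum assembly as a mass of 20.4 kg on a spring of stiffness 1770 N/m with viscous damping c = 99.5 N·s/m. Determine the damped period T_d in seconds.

0.699 s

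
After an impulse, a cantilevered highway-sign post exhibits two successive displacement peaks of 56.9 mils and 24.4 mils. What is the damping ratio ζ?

Logarithmic decrement δ = (1/n)·ln(x₀/x_n) = (1/1)·ln(56.9/24.4) = (1/1)·ln(2.332) = 0.8467.
ζ = δ/√(4π² + δ²) = 0.8467/√(39.48 + 0.717) = 0.8467/6.340 = 0.1336.

0.134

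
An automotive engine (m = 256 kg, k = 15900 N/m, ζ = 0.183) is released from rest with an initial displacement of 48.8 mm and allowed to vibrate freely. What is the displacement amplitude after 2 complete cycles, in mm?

4.70 mm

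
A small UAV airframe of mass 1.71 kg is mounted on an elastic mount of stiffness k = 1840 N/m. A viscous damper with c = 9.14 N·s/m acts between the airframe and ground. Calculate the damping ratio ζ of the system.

0.0815

ω_n = √(k/m) = √(1840/1.71) = 32.80 rad/s.
Critical damping c_c = 2√(k·m) = 2√(1840 × 1.71) = 112.2 N·s/m, so ζ = c/c_c = 9.14/112.2 = 0.08147.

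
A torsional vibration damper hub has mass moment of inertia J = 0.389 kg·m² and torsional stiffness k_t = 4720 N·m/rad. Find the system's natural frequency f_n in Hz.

ω_n = √(k_t/J) = √(4720/0.389) = √12130 = 110.2 rad/s.
f_n = ω_n/(2π) = 110.2/6.283 = 17.53 Hz.

17.5 Hz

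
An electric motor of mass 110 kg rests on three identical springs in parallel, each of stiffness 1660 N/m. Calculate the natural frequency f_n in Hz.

Parallel springs add: k_eq = 3 × 1660 = 4980 N/m.
ω_n = √(k_eq/m) = √(4980/110) = √45.27 = 6.729 rad/s.
f_n = ω_n/(2π) = 6.729/6.283 = 1.071 Hz.

1.07 Hz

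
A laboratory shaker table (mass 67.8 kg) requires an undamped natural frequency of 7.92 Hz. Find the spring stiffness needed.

168000 N/m

ω_n = 2πf_n = 2π × 7.92 = 49.76 rad/s.
k = m·ω_n² = 67.8 × 49.76² = 67.8 × 2476 = 167900 N/m.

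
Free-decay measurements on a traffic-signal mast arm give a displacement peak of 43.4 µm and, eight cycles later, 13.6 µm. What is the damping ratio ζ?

Logarithmic decrement δ = (1/n)·ln(x₀/x_n) = (1/8)·ln(43.4/13.6) = (1/8)·ln(3.191) = 0.1450.
ζ = δ/√(4π² + δ²) = 0.1450/√(39.48 + 0.0210) = 0.1450/6.285 = 0.02308.

0.0231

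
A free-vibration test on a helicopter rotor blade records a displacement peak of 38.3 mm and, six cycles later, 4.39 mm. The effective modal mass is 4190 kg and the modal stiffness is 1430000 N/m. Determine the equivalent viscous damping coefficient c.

8880 N·s/m

Logarithmic decrement δ = (1/n)·ln(x₀/x_n) = (1/6)·ln(38.3/4.39) = (1/6)·ln(8.724) = 0.3610.
ζ = δ/√(4π² + δ²) = 0.3610/√(39.48 + 0.130) = 0.3610/6.294 = 0.05736.
c = ζ · 2√(km) = 0.05736 × 2√(1430000 × 4190) = 0.05736 × 154800 = 8881 N·s/m.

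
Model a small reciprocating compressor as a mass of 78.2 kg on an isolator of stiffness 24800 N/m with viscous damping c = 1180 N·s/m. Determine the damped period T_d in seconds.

0.390 s

ω_n = √(k/m) = √(24800/78.2) = 17.81 rad/s.
Critical damping c_c = 2√(k·m) = 2√(24800 × 78.2) = 2785 N·s/m, so ζ = c/c_c = 1180/2785 = 0.4237.
ω_d = ω_n√(1 − ζ²) = 17.81 × √(1 − 0.179) = 16.13 rad/s.
T_d = 2π/ω_d = 0.3895 s.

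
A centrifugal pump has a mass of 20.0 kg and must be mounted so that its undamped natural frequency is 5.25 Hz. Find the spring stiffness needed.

21800 N/m

ω_n = 2πf_n = 2π × 5.25 = 32.99 rad/s.
k = m·ω_n² = 20.0 × 32.99² = 20.0 × 1088 = 21760 N/m.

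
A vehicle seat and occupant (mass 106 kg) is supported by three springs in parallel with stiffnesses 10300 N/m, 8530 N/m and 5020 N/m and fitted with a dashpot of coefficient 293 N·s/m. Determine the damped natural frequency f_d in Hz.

Parallel springs add: k_eq = 10300 + 8530 + 5020 = 23850 N/m.
ω_n = √(k_eq/m) = √(23850/106) = 15.00 rad/s.
Critical damping c_c = 2√(k_eq·m) = 2√(23850 × 106) = 3180 N·s/m, so ζ = c/c_c = 293/3180 = 0.09214.
ω_d = ω_n√(1 − ζ²) = 15.00 × √(1 − 0.00849) = 14.94 rad/s.
f_d = ω_d/(2π) = 2.377 Hz.

2.38 Hz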